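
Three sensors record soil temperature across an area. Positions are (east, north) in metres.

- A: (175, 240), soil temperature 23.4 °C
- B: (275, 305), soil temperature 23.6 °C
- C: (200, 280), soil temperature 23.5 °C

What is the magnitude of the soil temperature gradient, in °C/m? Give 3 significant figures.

Taking A as reference: B−A = (100, 65, +0.2); C−A = (25, 40, +0.1).
Determinant of the coordinate differences = 100·40 − 25·65 = 2375.
∂T/∂x = [(+0.2)·40 − (+0.1)·65] / 2375 = +0.0006316
∂T/∂y = [100·(+0.1) − 25·(+0.2)] / 2375 = +0.002105
|∇f| = √(0.0006316² + 0.002105²) = 0.002198 °C/m

0.00220 °C/m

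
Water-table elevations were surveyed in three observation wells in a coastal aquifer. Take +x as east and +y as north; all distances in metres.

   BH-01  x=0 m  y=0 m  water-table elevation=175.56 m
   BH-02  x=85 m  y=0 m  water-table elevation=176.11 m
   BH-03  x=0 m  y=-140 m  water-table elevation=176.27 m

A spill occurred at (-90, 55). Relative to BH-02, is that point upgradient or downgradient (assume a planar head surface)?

downgradient

∂h/∂x = (176.11 − 175.56) / (85 − 0) = +0.006471
∂h/∂y = (176.27 − 175.56) / (-140 − 0) = -0.005071
Head at (-90, 55) = 175.56 + (+0.006471)·(-90) + (-0.005071)·(55) = 174.70 m.
That is lower than the 176.11 m at BH-02, so the point is downgradient.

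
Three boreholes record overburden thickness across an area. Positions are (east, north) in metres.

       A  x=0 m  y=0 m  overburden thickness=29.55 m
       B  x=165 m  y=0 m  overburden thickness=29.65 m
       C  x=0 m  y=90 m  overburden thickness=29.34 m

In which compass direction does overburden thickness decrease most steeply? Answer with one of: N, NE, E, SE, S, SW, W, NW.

∂d/∂x = (29.65 − 29.55) / (165 − 0) = +0.0006061
∂d/∂y = (29.34 − 29.55) / (90 − 0) = -0.002333
Steepest decrease is along −∇f = (-0.0006061 E, +0.002333 N) → north.

N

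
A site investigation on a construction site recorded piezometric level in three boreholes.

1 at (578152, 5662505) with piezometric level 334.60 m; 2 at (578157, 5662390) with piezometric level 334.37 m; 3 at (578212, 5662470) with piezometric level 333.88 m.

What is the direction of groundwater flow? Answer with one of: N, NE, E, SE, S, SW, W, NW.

Taking 1 as reference: 2−1 = (5, -115, -0.23); 3−1 = (60, -35, -0.72).
Determinant of the coordinate differences = 5·(-35) − 60·(-115) = 6725.
∂h/∂x = [(-0.23)·(-35) − (-0.72)·(-115)] / 6725 = -0.01112
∂h/∂y = [5·(-0.72) − 60·(-0.23)] / 6725 = +0.001517
Flow = −∇h = (+0.01112 east, -0.001517 north), which points east.

E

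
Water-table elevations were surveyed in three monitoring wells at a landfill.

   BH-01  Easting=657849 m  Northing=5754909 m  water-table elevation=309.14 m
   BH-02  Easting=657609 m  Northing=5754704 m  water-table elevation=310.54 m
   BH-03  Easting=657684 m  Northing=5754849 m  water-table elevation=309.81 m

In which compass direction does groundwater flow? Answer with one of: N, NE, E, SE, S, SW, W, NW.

With h = a·x + b·y + c and BH-01 as origin, the differences give:
  (-240)·a + (-205)·b = +1.40
  (-165)·a + (-60)·b = +0.67
Eliminate b (×(-60) and ×(-205), subtract): -19425·a = 53.350 → a = ∂h/∂x = -0.002746
Back-substitute: b = ∂h/∂y = -0.003614.
Flow = −∇h = (+0.002746 east, +0.003614 north), which points northeast.

NE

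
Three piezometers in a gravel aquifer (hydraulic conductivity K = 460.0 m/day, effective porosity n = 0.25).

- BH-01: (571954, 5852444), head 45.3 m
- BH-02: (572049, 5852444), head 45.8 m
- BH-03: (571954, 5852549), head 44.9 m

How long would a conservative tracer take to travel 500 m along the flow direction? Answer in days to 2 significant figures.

42 days

∂h/∂x = (45.8 − 45.3) / (572049 − 571954) = +0.005263
∂h/∂y = (44.9 − 45.3) / (5852549 − 5852444) = -0.003810
|∇h| = √(0.005263² + -0.003810²) = 0.006497
Seepage velocity v = K·i/n = 460.0 × 0.006497 / 0.25 = 11.95 m/day.
t = 500 / 11.95 = 41.84 days.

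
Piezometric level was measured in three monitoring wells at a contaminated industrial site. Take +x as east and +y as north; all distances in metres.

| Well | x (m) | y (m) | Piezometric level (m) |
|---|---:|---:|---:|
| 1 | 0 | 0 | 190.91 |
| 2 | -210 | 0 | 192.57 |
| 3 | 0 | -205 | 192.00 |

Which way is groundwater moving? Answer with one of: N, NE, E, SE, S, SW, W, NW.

∂h/∂x = (192.57 − 190.91) / (-210 − 0) = -0.007905
∂h/∂y = (192.00 − 190.91) / (-205 − 0) = -0.005317
Flow = −∇h = (+0.007905 east, +0.005317 north), which points northeast.

NE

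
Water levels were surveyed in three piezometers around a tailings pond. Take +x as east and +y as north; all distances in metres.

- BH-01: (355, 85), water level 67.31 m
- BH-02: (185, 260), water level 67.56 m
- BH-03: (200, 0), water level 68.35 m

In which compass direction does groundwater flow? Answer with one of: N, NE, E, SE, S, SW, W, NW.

Taking BH-01 as reference: BH-02−BH-01 = (-170, 175, +0.25); BH-03−BH-01 = (-155, -85, +1.04).
Solve a·Δx + b·Δy = Δh: det = (-170)·(-85) − (-155)·175 = 41575.
∂h/∂x = [(+0.25)·(-85) − (+1.04)·175] / 41575 = -0.004889
∂h/∂y = [(-170)·(+1.04) − (-155)·(+0.25)] / 41575 = -0.003321
Flow = −∇h = (+0.004889 east, +0.003321 north), which points northeast.

NE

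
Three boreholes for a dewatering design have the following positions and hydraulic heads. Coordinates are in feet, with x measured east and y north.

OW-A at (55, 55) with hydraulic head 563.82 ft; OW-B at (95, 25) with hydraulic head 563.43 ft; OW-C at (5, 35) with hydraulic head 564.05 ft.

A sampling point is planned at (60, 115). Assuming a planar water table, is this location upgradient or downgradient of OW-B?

upgradient

Differences from OW-A: to OW-B (Δx, Δy, Δh) = (40, -30, -0.39); to OW-C = (-50, -20, +0.23).
Determinant of the coordinate differences = 40·(-20) − (-50)·(-30) = -2300.
∂h/∂x = [(-0.39)·(-20) − (+0.23)·(-30)] / -2300 = -0.006391
∂h/∂y = [40·(+0.23) − (-50)·(-0.39)] / -2300 = +0.004478
Head at (60, 115) = 563.82 + (-0.006391)·(5) + (+0.004478)·(60) = 564.06 ft.
That is higher than the 563.43 ft at OW-B, so the point is upgradient.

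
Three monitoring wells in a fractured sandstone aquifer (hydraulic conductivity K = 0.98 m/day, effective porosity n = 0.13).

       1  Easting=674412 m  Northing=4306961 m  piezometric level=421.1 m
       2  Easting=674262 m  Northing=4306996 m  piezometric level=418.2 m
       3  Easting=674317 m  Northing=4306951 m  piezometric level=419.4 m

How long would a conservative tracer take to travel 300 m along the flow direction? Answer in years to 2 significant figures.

5.8 years

Taking 1 as reference: 2−1 = (-150, 35, -2.9); 3−1 = (-95, -10, -1.7).
Solve a·Δx + b·Δy = Δh: det = (-150)·(-10) − (-95)·35 = 4825.
∂h/∂x = [(-2.9)·(-10) − (-1.7)·35] / 4825 = +0.01834
∂h/∂y = [(-150)·(-1.7) − (-95)·(-2.9)] / 4825 = -0.004249
|∇h| = √(0.01834² + -0.004249²) = 0.01883
Seepage velocity v = K·i/n = 0.98 × 0.01883 / 0.13 = 0.1419 m/day.
t = 300 / 0.1419 = 2114 days = 5.79 years.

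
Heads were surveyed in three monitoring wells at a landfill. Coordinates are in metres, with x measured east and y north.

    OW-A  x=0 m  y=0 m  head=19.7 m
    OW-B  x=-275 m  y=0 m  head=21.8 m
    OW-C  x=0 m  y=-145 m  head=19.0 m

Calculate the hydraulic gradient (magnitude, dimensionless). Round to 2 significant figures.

∂h/∂x = (21.8 − 19.7) / (-275 − 0) = -0.007636
∂h/∂y = (19.0 − 19.7) / (-145 − 0) = +0.004828
|∇h| = √(-0.007636² + 0.004828²) = 0.009034

0.0090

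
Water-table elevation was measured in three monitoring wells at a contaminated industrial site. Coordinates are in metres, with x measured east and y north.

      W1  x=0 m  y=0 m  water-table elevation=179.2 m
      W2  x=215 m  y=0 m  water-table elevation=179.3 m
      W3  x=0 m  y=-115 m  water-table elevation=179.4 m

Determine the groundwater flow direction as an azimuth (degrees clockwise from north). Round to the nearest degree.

∂h/∂x = (179.3 − 179.2) / (215 − 0) = +0.0004651
∂h/∂y = (179.4 − 179.2) / (-115 − 0) = -0.001739
Flow direction (−∇h) has components (-0.0004651 E, +0.001739 N).
Azimuth = atan2(E, N) = atan2(-0.0004651, +0.001739) = 345.0° ≈ 345°.

345°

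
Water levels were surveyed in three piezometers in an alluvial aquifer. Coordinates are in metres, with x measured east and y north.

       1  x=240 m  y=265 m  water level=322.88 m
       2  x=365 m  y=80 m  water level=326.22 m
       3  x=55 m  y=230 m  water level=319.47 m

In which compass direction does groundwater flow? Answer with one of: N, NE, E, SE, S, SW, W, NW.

With h = a·x + b·y + c and 1 as origin, the differences give:
  125·a + (-185)·b = +3.34
  (-185)·a + (-35)·b = -3.41
Eliminate b (×(-35) and ×(-185), subtract): -38600·a = -747.750 → a = ∂h/∂x = +0.01937
Back-substitute: b = ∂h/∂y = -0.004965.
Flow = −∇h = (-0.01937 east, +0.004965 north), which points west.

W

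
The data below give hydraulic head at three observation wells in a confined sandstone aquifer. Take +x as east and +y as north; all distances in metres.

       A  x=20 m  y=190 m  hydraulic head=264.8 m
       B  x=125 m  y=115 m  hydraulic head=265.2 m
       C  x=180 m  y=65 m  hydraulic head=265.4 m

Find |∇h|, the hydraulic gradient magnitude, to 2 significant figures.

0.0045

Taking A as reference: B−A = (105, -75, +0.4); C−A = (160, -125, +0.6).
Solve a·Δx + b·Δy = Δh: det = 105·(-125) − 160·(-75) = -1125.
∂h/∂x = [(+0.4)·(-125) − (+0.6)·(-75)] / -1125 = +0.004444
∂h/∂y = [105·(+0.6) − 160·(+0.4)] / -1125 = +0.0008889
|∇h| = √(0.004444² + 0.0008889²) = 0.004532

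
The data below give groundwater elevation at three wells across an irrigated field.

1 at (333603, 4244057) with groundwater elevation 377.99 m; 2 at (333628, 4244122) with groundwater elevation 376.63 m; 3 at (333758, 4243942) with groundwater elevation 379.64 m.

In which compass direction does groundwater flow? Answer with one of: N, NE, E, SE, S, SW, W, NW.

N

With h = a·x + b·y + c and 1 as origin, the differences give:
  25·a + 65·b = -1.36
  155·a + (-115)·b = +1.65
Eliminate b (×(-115) and ×65, subtract): -12950·a = 49.150 → a = ∂h/∂x = -0.003795
Back-substitute: b = ∂h/∂y = -0.01946.
Flow = −∇h = (+0.003795 east, +0.01946 north), which points north.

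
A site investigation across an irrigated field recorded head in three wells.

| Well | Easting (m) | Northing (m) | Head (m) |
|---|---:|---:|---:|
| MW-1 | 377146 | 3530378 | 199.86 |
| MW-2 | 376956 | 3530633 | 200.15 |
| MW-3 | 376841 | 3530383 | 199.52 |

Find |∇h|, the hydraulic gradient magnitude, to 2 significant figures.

0.0023

Taking MW-1 as reference: MW-2−MW-1 = (-190, 255, +0.29); MW-3−MW-1 = (-305, 5, -0.34).
Determinant of the coordinate differences = (-190)·5 − (-305)·255 = 76825.
∂h/∂x = [(+0.29)·5 − (-0.34)·255] / 76825 = +0.001147
∂h/∂y = [(-190)·(-0.34) − (-305)·(+0.29)] / 76825 = +0.001992
|∇h| = √(0.001147² + 0.001992²) = 0.002299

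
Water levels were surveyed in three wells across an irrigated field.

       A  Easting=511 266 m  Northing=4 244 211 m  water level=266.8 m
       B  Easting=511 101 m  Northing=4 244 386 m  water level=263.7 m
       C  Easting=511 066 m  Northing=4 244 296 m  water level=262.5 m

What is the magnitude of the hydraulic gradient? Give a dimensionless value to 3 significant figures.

Taking A as reference: B−A = (-165, 175, -3.1); C−A = (-200, 85, -4.3).
Solve a·Δx + b·Δy = Δh: det = (-165)·85 − (-200)·175 = 20975.
∂h/∂x = [(-3.1)·85 − (-4.3)·175] / 20975 = +0.02331
∂h/∂y = [(-165)·(-4.3) − (-200)·(-3.1)] / 20975 = +0.004267
|∇h| = √(0.02331² + 0.004267²) = 0.0237

0.0237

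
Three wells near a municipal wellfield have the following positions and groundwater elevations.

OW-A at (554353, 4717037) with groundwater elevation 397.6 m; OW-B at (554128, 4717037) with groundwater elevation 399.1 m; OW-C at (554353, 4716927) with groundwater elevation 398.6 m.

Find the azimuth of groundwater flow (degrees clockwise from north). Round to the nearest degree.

036°

∂h/∂x = (399.1 − 397.6) / (554128 − 554353) = -0.006667
∂h/∂y = (398.6 − 397.6) / (4716927 − 4717037) = -0.009091
Flow direction (−∇h) has components (+0.006667 E, +0.009091 N).
Azimuth = atan2(E, N) = atan2(+0.006667, +0.009091) = 36.3° ≈ 036°.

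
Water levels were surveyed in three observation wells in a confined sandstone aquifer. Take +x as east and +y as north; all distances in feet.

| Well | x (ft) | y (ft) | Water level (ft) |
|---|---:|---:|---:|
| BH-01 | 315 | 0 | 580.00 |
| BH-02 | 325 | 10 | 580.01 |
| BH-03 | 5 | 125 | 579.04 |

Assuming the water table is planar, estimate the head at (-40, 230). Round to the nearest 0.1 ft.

With h = a·x + b·y + c and BH-01 as origin, the differences give:
  10·a + 10·b = +0.01
  (-310)·a + 125·b = -0.96
Eliminate b (×125 and ×10, subtract): 4350·a = 10.850 → a = ∂h/∂x = +0.002494
Back-substitute: b = ∂h/∂y = -0.001494.
h(-40, 230) = 580.00 + (+0.002494)·(-355) + (-0.001494)·(230) = 580.00 -0.885 -0.344 = 578.771 ft.

578.8 ft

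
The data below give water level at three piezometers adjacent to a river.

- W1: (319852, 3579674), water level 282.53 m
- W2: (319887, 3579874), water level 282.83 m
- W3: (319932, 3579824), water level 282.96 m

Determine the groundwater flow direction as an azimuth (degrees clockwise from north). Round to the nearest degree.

Taking W1 as reference: W2−W1 = (35, 200, +0.30); W3−W1 = (80, 150, +0.43).
Solve a·Δx + b·Δy = Δh: det = 35·150 − 80·200 = -10750.
∂h/∂x = [(+0.30)·150 − (+0.43)·200] / -10750 = +0.003814
∂h/∂y = [35·(+0.43) − 80·(+0.30)] / -10750 = +0.0008326
Flow direction (−∇h) has components (-0.003814 E, -0.0008326 N).
Azimuth = atan2(E, N) = atan2(-0.003814, -0.0008326) = 257.7° ≈ 258°.

258°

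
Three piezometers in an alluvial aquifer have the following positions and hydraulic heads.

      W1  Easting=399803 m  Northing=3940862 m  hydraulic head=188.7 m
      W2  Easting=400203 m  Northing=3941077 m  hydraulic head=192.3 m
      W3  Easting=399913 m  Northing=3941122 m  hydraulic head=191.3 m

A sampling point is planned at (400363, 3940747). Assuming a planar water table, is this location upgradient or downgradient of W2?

Differences from W1: to W2 (Δx, Δy, Δh) = (400, 215, +3.6); to W3 = (110, 260, +2.6).
Solve a·Δx + b·Δy = Δh: det = 400·260 − 110·215 = 80350.
∂h/∂x = [(+3.6)·260 − (+2.6)·215] / 80350 = +0.004692
∂h/∂y = [400·(+2.6) − 110·(+3.6)] / 80350 = +0.008015
Head at (400363, 3940747) = 188.7 + (+0.004692)·(560) + (+0.008015)·(-115) = 190.41 m.
That is lower than the 192.3 m at W2, so the point is downgradient.

downgradient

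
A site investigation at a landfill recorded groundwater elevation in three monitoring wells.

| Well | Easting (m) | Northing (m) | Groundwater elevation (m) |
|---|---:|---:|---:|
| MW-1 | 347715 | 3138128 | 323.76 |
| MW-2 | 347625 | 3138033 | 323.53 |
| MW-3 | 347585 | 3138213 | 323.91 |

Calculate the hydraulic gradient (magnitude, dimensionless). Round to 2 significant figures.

Differences from MW-1: to MW-2 (Δx, Δy, Δh) = (-90, -95, -0.23); to MW-3 = (-130, 85, +0.15).
Solve a·Δx + b·Δy = Δh: det = (-90)·85 − (-130)·(-95) = -20000.
∂h/∂x = [(-0.23)·85 − (+0.15)·(-95)] / -20000 = +0.0002650
∂h/∂y = [(-90)·(+0.15) − (-130)·(-0.23)] / -20000 = +0.002170
|∇h| = √(0.0002650² + 0.002170²) = 0.002186

0.0022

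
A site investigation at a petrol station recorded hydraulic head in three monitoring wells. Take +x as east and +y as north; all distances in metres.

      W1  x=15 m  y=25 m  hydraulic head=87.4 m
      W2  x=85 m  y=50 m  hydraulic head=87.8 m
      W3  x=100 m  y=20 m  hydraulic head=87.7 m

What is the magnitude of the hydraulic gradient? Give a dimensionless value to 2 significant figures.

Taking W1 as reference: W2−W1 = (70, 25, +0.4); W3−W1 = (85, -5, +0.3).
Determinant of the coordinate differences = 70·(-5) − 85·25 = -2475.
∂h/∂x = [(+0.4)·(-5) − (+0.3)·25] / -2475 = +0.003838
∂h/∂y = [70·(+0.3) − 85·(+0.4)] / -2475 = +0.005253
|∇h| = √(0.003838² + 0.005253²) = 0.006506

0.0065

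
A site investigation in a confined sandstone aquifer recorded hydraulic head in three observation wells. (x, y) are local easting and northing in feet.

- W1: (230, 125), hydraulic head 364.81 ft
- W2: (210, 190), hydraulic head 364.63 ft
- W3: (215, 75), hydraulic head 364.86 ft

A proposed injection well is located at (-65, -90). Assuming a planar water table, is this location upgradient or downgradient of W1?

Taking W1 as reference: W2−W1 = (-20, 65, -0.18); W3−W1 = (-15, -50, +0.05).
Determinant of the coordinate differences = (-20)·(-50) − (-15)·65 = 1975.
∂h/∂x = [(-0.18)·(-50) − (+0.05)·65] / 1975 = +0.002911
∂h/∂y = [(-20)·(+0.05) − (-15)·(-0.18)] / 1975 = -0.001873
Head at (-65, -90) = 364.81 + (+0.002911)·(-295) + (-0.001873)·(-215) = 364.35 ft.
That is lower than the 364.81 ft at W1, so the point is downgradient.

downgradient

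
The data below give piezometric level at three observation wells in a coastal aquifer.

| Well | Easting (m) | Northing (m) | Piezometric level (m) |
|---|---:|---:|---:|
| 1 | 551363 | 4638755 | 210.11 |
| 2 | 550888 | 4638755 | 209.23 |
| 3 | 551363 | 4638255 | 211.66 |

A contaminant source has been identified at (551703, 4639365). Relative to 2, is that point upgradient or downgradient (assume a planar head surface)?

∂h/∂x = (209.23 − 210.11) / (550888 − 551363) = +0.001853
∂h/∂y = (211.66 − 210.11) / (4638255 − 4638755) = -0.003100
Head at (551703, 4639365) = 210.11 + (+0.001853)·(340) + (-0.003100)·(610) = 208.85 m.
That is lower than the 209.23 m at 2, so the point is downgradient.

downgradient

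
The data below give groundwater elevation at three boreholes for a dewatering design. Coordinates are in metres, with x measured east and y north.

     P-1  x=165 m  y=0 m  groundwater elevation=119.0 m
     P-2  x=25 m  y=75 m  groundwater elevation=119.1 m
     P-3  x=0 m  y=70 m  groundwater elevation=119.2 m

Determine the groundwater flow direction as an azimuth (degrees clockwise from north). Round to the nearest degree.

Taking P-1 as reference: P-2−P-1 = (-140, 75, +0.1); P-3−P-1 = (-165, 70, +0.2).
Solve a·Δx + b·Δy = Δh: det = (-140)·70 − (-165)·75 = 2575.
∂h/∂x = [(+0.1)·70 − (+0.2)·75] / 2575 = -0.003107
∂h/∂y = [(-140)·(+0.2) − (-165)·(+0.1)] / 2575 = -0.004466
Flow direction (−∇h) has components (+0.003107 E, +0.004466 N).
Azimuth = atan2(E, N) = atan2(+0.003107, +0.004466) = 34.8° ≈ 035°.

035°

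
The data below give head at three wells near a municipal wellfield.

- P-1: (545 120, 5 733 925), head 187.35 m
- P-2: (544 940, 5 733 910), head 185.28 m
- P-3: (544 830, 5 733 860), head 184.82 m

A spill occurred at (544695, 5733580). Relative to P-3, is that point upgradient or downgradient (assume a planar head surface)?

upgradient

Taking P-1 as reference: P-2−P-1 = (-180, -15, -2.07); P-3−P-1 = (-290, -65, -2.53).
Determinant of the coordinate differences = (-180)·(-65) − (-290)·(-15) = 7350.
∂h/∂x = [(-2.07)·(-65) − (-2.53)·(-15)] / 7350 = +0.01314
∂h/∂y = [(-180)·(-2.53) − (-290)·(-2.07)] / 7350 = -0.01971
Head at (544695, 5733580) = 187.35 + (+0.01314)·(-425) + (-0.01971)·(-345) = 188.57 m.
That is higher than the 184.82 m at P-3, so the point is upgradient.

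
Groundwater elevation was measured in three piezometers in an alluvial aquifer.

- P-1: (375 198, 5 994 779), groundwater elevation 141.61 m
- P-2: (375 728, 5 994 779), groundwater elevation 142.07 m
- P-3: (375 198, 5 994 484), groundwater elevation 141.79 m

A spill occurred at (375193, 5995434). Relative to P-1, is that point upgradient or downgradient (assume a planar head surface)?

∂h/∂x = (142.07 − 141.61) / (375728 − 375198) = +0.0008679
∂h/∂y = (141.79 − 141.61) / (5994484 − 5994779) = -0.0006102
Head at (375193, 5995434) = 141.61 + (+0.0008679)·(-5) + (-0.0006102)·(655) = 141.21 m.
That is lower than the 141.61 m at P-1, so the point is downgradient.

downgradient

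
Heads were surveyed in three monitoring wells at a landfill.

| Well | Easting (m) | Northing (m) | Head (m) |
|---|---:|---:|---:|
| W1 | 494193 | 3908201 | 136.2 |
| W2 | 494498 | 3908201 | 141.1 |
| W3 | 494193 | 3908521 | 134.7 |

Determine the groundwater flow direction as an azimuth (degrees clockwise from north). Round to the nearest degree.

∂h/∂x = (141.1 − 136.2) / (494498 − 494193) = +0.01607
∂h/∂y = (134.7 − 136.2) / (3908521 − 3908201) = -0.004687
Flow direction (−∇h) has components (-0.01607 E, +0.004687 N).
Azimuth = atan2(E, N) = atan2(-0.01607, +0.004687) = 286.3° ≈ 286°.

286°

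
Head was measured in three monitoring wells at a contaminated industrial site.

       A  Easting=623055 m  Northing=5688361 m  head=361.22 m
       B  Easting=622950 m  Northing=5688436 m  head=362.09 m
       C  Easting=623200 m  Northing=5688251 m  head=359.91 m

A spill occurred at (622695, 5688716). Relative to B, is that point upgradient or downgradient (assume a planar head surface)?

upgradient

Taking A as reference: B−A = (-105, 75, +0.87); C−A = (145, -110, -1.31).
Solve a·Δx + b·Δy = Δh: det = (-105)·(-110) − 145·75 = 675.
∂h/∂x = [(+0.87)·(-110) − (-1.31)·75] / 675 = +0.003778
∂h/∂y = [(-105)·(-1.31) − 145·(+0.87)] / 675 = +0.01689
Head at (622695, 5688716) = 361.22 + (+0.003778)·(-360) + (+0.01689)·(355) = 365.86 m.
That is higher than the 362.09 m at B, so the point is upgradient.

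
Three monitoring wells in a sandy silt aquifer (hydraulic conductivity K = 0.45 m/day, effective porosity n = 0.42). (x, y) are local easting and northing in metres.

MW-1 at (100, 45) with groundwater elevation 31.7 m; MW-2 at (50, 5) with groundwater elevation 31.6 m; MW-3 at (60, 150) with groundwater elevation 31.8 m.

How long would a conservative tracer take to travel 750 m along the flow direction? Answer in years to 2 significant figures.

Taking MW-1 as reference: MW-2−MW-1 = (-50, -40, -0.1); MW-3−MW-1 = (-40, 105, +0.1).
Determinant of the coordinate differences = (-50)·105 − (-40)·(-40) = -6850.
∂h/∂x = [(-0.1)·105 − (+0.1)·(-40)] / -6850 = +0.0009489
∂h/∂y = [(-50)·(+0.1) − (-40)·(-0.1)] / -6850 = +0.001314
|∇h| = √(0.0009489² + 0.001314²) = 0.001621
Seepage velocity v = K·i/n = 0.45 × 0.001621 / 0.42 = 0.001737 m/day.
t = 750 / 0.001737 = 4.318e+05 days = 1.18e+03 years.

1200 years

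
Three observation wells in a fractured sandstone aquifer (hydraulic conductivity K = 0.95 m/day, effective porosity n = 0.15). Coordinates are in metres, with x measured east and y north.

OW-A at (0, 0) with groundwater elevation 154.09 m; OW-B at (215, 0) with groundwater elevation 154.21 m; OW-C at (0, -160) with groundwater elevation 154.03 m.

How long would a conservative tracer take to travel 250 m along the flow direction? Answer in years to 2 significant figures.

160 years

∂h/∂x = (154.21 − 154.09) / (215 − 0) = +0.0005581
∂h/∂y = (154.03 − 154.09) / (-160 − 0) = +0.0003750
|∇h| = √(0.0005581² + 0.0003750²) = 0.0006724
Seepage velocity v = K·i/n = 0.95 × 0.0006724 / 0.15 = 0.004259 m/day.
t = 250 / 0.004259 = 5.87e+04 days = 161 years.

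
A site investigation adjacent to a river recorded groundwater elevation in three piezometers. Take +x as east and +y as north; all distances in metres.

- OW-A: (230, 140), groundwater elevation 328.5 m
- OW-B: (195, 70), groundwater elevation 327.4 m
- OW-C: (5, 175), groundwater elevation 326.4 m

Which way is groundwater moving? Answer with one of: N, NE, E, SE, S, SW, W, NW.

With h = a·x + b·y + c and OW-A as origin, the differences give:
  (-35)·a + (-70)·b = -1.1
  (-225)·a + 35·b = -2.1
Eliminate b (×35 and ×(-70), subtract): -16975·a = -185.50 → a = ∂h/∂x = +0.01093
Back-substitute: b = ∂h/∂y = +0.01025.
Flow = −∇h = (-0.01093 east, -0.01025 north), which points southwest.

SW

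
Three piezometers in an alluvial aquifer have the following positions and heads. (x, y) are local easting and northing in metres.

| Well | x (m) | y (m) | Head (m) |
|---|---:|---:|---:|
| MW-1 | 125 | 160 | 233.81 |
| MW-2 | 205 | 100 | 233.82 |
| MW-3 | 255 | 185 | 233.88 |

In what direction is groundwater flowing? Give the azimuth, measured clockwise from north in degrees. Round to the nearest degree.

226°

Differences from MW-1: to MW-2 (Δx, Δy, Δh) = (80, -60, +0.01); to MW-3 = (130, 25, +0.07).
Determinant of the coordinate differences = 80·25 − 130·(-60) = 9800.
∂h/∂x = [(+0.01)·25 − (+0.07)·(-60)] / 9800 = +0.0004541
∂h/∂y = [80·(+0.07) − 130·(+0.01)] / 9800 = +0.0004388
Flow direction (−∇h) has components (-0.0004541 E, -0.0004388 N).
Azimuth = atan2(E, N) = atan2(-0.0004541, -0.0004388) = 226.0° ≈ 226°.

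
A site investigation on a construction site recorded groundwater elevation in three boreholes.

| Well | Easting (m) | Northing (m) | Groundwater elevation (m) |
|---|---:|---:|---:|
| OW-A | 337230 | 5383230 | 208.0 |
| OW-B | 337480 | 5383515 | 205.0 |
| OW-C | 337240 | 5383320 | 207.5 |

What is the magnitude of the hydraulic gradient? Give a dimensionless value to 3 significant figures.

0.00809

Differences from OW-A: to OW-B (Δx, Δy, Δh) = (250, 285, -3.0); to OW-C = (10, 90, -0.5).
Solve a·Δx + b·Δy = Δh: det = 250·90 − 10·285 = 19650.
∂h/∂x = [(-3.0)·90 − (-0.5)·285] / 19650 = -0.006489
∂h/∂y = [250·(-0.5) − 10·(-3.0)] / 19650 = -0.004835
|∇h| = √(-0.006489² + -0.004835²) = 0.008092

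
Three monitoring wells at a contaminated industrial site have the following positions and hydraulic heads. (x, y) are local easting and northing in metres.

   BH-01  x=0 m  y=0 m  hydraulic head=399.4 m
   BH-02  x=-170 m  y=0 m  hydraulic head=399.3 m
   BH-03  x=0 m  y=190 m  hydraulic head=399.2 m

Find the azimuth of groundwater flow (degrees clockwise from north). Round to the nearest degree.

∂h/∂x = (399.3 − 399.4) / (-170 − 0) = +0.0005882
∂h/∂y = (399.2 − 399.4) / (190 − 0) = -0.001053
Flow direction (−∇h) has components (-0.0005882 E, +0.001053 N).
Azimuth = atan2(E, N) = atan2(-0.0005882, +0.001053) = 330.8° ≈ 331°.

331°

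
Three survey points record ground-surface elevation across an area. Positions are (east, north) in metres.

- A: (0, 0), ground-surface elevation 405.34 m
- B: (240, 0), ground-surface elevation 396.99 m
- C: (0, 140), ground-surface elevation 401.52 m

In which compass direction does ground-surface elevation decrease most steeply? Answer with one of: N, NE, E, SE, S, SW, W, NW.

NE

∂z/∂x = (396.99 − 405.34) / (240 − 0) = -0.03479
∂z/∂y = (401.52 − 405.34) / (140 − 0) = -0.02729
Steepest decrease is along −∇f = (+0.03479 E, +0.02729 N) → northeast.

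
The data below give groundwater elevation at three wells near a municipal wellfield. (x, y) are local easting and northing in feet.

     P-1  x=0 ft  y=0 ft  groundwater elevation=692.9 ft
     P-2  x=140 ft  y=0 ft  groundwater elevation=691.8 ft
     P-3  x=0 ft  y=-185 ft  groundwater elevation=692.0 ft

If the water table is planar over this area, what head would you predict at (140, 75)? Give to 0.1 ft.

∂h/∂x = (691.8 − 692.9) / (140 − 0) = -0.007857
∂h/∂y = (692.0 − 692.9) / (-185 − 0) = +0.004865
h(140, 75) = 692.9 + (-0.007857)·(140) + (+0.004865)·(75) = 692.9 -1.100 +0.365 = 692.165 ft.

692.2 ft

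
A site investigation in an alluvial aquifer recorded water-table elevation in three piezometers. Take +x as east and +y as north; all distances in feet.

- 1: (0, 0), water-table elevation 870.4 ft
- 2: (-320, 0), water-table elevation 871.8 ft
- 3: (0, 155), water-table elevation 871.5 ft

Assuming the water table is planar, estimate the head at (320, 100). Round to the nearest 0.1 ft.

∂h/∂x = (871.8 − 870.4) / (-320 − 0) = -0.004375
∂h/∂y = (871.5 − 870.4) / (155 − 0) = +0.007097
h(320, 100) = 870.4 + (-0.004375)·(320) + (+0.007097)·(100) = 870.4 -1.400 +0.710 = 869.710 ft.

869.7 ft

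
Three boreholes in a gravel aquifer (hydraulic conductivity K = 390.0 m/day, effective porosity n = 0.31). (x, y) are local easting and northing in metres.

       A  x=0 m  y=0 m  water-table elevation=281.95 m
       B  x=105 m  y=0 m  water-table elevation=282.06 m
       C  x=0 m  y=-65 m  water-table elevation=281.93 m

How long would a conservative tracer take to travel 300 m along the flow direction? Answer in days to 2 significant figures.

∂h/∂x = (282.06 − 281.95) / (105 − 0) = +0.001048
∂h/∂y = (281.93 − 281.95) / (-65 − 0) = +0.0003077
|∇h| = √(0.001048² + 0.0003077²) = 0.001092
Seepage velocity v = K·i/n = 390.0 × 0.001092 / 0.31 = 1.374 m/day.
t = 300 / 1.374 = 218.3 days.

220 days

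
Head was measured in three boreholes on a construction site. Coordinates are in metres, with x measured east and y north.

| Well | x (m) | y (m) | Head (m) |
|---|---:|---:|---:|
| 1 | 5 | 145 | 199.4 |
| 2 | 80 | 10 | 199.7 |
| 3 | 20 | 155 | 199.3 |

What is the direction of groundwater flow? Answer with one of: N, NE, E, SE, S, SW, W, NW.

NE

Differences from 1: to 2 (Δx, Δy, Δh) = (75, -135, +0.3); to 3 = (15, 10, -0.1).
Solve a·Δx + b·Δy = Δh: det = 75·10 − 15·(-135) = 2775.
∂h/∂x = [(+0.3)·10 − (-0.1)·(-135)] / 2775 = -0.003784
∂h/∂y = [75·(-0.1) − 15·(+0.3)] / 2775 = -0.004324
Flow = −∇h = (+0.003784 east, +0.004324 north), which points northeast.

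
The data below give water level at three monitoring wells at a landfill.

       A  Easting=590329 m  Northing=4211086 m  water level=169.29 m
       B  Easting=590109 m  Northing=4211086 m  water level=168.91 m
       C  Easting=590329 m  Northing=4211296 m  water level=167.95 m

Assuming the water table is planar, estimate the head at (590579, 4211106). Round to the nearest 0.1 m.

169.6 m

∂h/∂x = (168.91 − 169.29) / (590109 − 590329) = +0.001727
∂h/∂y = (167.95 − 169.29) / (4211296 − 4211086) = -0.006381
h(590579, 4211106) = 169.29 + (+0.001727)·(250) + (-0.006381)·(20) = 169.29 +0.432 -0.128 = 169.594 m.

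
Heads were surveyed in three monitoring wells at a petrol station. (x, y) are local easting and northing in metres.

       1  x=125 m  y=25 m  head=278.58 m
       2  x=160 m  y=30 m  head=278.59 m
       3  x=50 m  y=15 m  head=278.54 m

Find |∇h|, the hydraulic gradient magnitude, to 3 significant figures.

Taking 1 as reference: 2−1 = (35, 5, +0.01); 3−1 = (-75, -10, -0.04).
Solve a·Δx + b·Δy = Δh: det = 35·(-10) − (-75)·5 = 25.
∂h/∂x = [(+0.01)·(-10) − (-0.04)·5] / 25 = +0.004000
∂h/∂y = [35·(-0.04) − (-75)·(+0.01)] / 25 = -0.02600
|∇h| = √(0.004000² + -0.02600²) = 0.02631

0.0263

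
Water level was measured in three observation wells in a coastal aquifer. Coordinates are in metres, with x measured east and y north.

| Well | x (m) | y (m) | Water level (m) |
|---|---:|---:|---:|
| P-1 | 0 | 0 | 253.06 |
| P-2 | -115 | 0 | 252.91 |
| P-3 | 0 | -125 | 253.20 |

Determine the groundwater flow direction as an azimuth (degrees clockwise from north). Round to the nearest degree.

∂h/∂x = (252.91 − 253.06) / (-115 − 0) = +0.001304
∂h/∂y = (253.20 − 253.06) / (-125 − 0) = -0.001120
Flow direction (−∇h) has components (-0.001304 E, +0.001120 N).
Azimuth = atan2(E, N) = atan2(-0.001304, +0.001120) = 310.7° ≈ 311°.

311°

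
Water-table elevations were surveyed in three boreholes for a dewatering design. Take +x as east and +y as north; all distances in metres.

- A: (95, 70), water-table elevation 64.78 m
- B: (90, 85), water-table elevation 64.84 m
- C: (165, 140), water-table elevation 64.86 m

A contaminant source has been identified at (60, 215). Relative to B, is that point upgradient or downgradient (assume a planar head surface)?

upgradient

Taking A as reference: B−A = (-5, 15, +0.06); C−A = (70, 70, +0.08).
Determinant of the coordinate differences = (-5)·70 − 70·15 = -1400.
∂h/∂x = [(+0.06)·70 − (+0.08)·15] / -1400 = -0.002143
∂h/∂y = [(-5)·(+0.08) − 70·(+0.06)] / -1400 = +0.003286
Head at (60, 215) = 64.78 + (-0.002143)·(-35) + (+0.003286)·(145) = 65.33 m.
That is higher than the 64.84 m at B, so the point is upgradient.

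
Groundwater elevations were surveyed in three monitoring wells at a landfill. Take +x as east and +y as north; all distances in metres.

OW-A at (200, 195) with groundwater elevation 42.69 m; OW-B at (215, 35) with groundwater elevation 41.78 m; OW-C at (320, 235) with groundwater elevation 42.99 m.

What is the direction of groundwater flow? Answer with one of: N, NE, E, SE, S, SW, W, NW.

Three-point gradient (reference OW-A): Δ to OW-B = (15, -160, -0.91), Δ to OW-C = (120, 40, +0.30).
∂h/∂x = +0.0005859, ∂h/∂y = +0.005742 (det = 19800).
Flow = −∇h = (-0.0005859 east, -0.005742 north), which points south.

S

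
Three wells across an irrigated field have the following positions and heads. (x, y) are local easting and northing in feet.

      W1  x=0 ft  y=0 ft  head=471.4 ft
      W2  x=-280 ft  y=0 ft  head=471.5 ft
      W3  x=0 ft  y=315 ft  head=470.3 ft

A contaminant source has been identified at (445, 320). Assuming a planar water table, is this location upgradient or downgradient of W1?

downgradient

∂h/∂x = (471.5 − 471.4) / (-280 − 0) = -0.0003571
∂h/∂y = (470.3 − 471.4) / (315 − 0) = -0.003492
Head at (445, 320) = 471.4 + (-0.0003571)·(445) + (-0.003492)·(320) = 470.12 ft.
That is lower than the 471.4 ft at W1, so the point is downgradient.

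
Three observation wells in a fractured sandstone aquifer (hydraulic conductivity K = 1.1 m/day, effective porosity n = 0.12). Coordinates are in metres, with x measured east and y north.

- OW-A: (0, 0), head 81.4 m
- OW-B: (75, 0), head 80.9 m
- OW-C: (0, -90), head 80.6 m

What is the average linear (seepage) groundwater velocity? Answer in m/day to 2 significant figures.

∂h/∂x = (80.9 − 81.4) / (75 − 0) = -0.006667
∂h/∂y = (80.6 − 81.4) / (-90 − 0) = +0.008889
|∇h| = √(-0.006667² + 0.008889²) = 0.01111
Seepage velocity v = K·i/n = 1.1 × 0.01111 / 0.12 = 0.1018 m/day.

0.10 m/day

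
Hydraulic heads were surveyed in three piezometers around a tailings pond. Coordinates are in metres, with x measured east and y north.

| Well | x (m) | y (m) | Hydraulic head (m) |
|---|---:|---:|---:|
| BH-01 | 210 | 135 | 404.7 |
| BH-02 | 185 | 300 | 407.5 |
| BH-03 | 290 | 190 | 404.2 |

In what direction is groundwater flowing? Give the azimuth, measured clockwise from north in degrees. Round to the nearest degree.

Differences from BH-01: to BH-02 (Δx, Δy, Δh) = (-25, 165, +2.8); to BH-03 = (80, 55, -0.5).
Solve a·Δx + b·Δy = Δh: det = (-25)·55 − 80·165 = -14575.
∂h/∂x = [(+2.8)·55 − (-0.5)·165] / -14575 = -0.01623
∂h/∂y = [(-25)·(-0.5) − 80·(+2.8)] / -14575 = +0.01451
Flow direction (−∇h) has components (+0.01623 E, -0.01451 N).
Azimuth = atan2(E, N) = atan2(+0.01623, -0.01451) = 131.8° ≈ 132°.

132°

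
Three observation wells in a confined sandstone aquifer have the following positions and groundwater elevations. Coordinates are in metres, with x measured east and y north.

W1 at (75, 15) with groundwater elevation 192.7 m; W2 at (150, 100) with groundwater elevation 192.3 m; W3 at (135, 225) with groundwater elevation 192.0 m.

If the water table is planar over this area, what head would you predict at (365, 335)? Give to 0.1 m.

191.2 m

Three-point gradient (reference W1): Δ to W2 = (75, 85, -0.4), Δ to W3 = (60, 210, -0.7).
∂h/∂x = -0.002300, ∂h/∂y = -0.002676 (det = 10650).
h(365, 335) = 192.7 + (-0.002300)·(290) + (-0.002676)·(320) = 192.7 -0.667 -0.856 = 191.177 m.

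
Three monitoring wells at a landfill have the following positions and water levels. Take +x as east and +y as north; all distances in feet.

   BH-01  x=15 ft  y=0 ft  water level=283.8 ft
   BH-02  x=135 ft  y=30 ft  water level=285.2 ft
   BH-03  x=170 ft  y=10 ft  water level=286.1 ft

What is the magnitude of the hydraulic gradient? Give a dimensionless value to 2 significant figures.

Taking BH-01 as reference: BH-02−BH-01 = (120, 30, +1.4); BH-03−BH-01 = (155, 10, +2.3).
Solve a·Δx + b·Δy = Δh: det = 120·10 − 155·30 = -3450.
∂h/∂x = [(+1.4)·10 − (+2.3)·30] / -3450 = +0.01594
∂h/∂y = [120·(+2.3) − 155·(+1.4)] / -3450 = -0.01710
|∇h| = √(0.01594² + -0.01710²) = 0.02338

0.023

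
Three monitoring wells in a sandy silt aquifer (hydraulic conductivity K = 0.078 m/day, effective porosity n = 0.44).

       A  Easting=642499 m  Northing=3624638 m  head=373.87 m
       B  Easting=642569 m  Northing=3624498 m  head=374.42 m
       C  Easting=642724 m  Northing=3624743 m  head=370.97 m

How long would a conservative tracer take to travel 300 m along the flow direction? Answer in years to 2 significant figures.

380 years

Differences from A: to B (Δx, Δy, Δh) = (70, -140, +0.55); to C = (225, 105, -2.90).
Solve a·Δx + b·Δy = Δh: det = 70·105 − 225·(-140) = 38850.
∂h/∂x = [(+0.55)·105 − (-2.90)·(-140)] / 38850 = -0.008964
∂h/∂y = [70·(-2.90) − 225·(+0.55)] / 38850 = -0.008411
|∇h| = √(-0.008964² + -0.008411²) = 0.01229
Seepage velocity v = K·i/n = 0.078 × 0.01229 / 0.44 = 0.002179 m/day.
t = 300 / 0.002179 = 1.377e+05 days = 377 years.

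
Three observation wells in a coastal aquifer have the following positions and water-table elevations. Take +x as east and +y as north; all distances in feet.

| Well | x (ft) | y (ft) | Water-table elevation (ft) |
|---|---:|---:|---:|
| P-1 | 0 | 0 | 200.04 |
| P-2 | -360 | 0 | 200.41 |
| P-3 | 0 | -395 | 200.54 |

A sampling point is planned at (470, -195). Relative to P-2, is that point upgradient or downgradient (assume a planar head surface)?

downgradient

∂h/∂x = (200.41 − 200.04) / (-360 − 0) = -0.001028
∂h/∂y = (200.54 − 200.04) / (-395 − 0) = -0.001266
Head at (470, -195) = 200.04 + (-0.001028)·(470) + (-0.001266)·(-195) = 199.80 ft.
That is lower than the 200.41 ft at P-2, so the point is downgradient.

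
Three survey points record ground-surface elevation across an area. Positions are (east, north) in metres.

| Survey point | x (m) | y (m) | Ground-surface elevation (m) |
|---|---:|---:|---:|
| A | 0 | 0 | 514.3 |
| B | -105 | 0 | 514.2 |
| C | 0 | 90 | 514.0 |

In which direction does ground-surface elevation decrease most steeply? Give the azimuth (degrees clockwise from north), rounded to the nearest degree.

344°

∂z/∂x = (514.2 − 514.3) / (-105 − 0) = +0.0009524
∂z/∂y = (514.0 − 514.3) / (90 − 0) = -0.003333
Steepest decrease is along −∇f: components (-0.0009524 E, +0.003333 N).
Azimuth = atan2(-0.0009524, +0.003333) = 344.1° ≈ 344°.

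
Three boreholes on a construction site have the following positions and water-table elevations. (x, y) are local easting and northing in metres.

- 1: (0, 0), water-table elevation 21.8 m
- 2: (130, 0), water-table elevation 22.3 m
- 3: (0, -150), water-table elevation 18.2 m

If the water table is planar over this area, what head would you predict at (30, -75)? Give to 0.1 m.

20.1 m

∂h/∂x = (22.3 − 21.8) / (130 − 0) = +0.003846
∂h/∂y = (18.2 − 21.8) / (-150 − 0) = +0.02400
h(30, -75) = 21.8 + (+0.003846)·(30) + (+0.02400)·(-75) = 21.8 +0.115 -1.800 = 20.115 m.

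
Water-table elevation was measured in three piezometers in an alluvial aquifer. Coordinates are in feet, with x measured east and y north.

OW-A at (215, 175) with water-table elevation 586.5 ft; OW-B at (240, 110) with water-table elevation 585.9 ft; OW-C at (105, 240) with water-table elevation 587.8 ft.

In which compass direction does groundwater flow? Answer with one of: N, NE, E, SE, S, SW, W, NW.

SE

With h = a·x + b·y + c and OW-A as origin, the differences give:
  25·a + (-65)·b = -0.6
  (-110)·a + 65·b = +1.3
Eliminate b (×65 and ×(-65), subtract): -5525·a = 45.50 → a = ∂h/∂x = -0.008235
Back-substitute: b = ∂h/∂y = +0.006063.
Flow = −∇h = (+0.008235 east, -0.006063 north), which points southeast.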